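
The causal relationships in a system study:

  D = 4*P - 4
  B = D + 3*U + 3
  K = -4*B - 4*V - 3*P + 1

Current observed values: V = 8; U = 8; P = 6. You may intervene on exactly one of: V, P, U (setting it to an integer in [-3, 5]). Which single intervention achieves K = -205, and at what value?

set V = 0

Intervening on V: with other inputs at their observed values, K = -4*V - 205. Solving for -205 gives V = 0, within [-3, 5].
Intervening on P: K = -19*P - 123. Reaching -205 requires P = 82/19, not an integer.
Intervening on U: K = -12*U - 141. Reaching -205 requires U = 16/3, not an integer.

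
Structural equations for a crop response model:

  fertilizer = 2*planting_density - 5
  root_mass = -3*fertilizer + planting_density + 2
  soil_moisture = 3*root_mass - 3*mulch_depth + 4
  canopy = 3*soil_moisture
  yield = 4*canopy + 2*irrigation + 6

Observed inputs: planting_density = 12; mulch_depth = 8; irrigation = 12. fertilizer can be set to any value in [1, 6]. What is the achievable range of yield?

Intervening on fertilizer fixes its value directly, overriding its dependence on planting_density.
Substituting into the root_mass equation gives root_mass = -3*fertilizer + 14.
This gives soil_moisture = -9*fertilizer + 22.
canopy becomes -27*fertilizer + 66.
So yield = -108*fertilizer + 294.
Linear in fertilizer, so extremes are at the endpoints: fertilizer = 1 gives yield = 186; fertilizer = 6 gives yield = -354.

-354 to 186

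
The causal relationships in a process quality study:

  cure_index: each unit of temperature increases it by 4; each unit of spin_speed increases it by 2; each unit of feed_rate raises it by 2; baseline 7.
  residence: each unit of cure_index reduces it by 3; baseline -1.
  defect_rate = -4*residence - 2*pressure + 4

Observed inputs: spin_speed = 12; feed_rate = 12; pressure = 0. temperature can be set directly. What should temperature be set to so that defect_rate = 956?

Substituting into the cure_index equation gives cure_index = 4*temperature + 55.
Substituting into the residence equation gives residence = -12*temperature - 166.
Substituting into the defect_rate equation gives defect_rate = 48*temperature + 668.
Solve 48*temperature + 668 = 956: temperature = (956 - 668) / 48 = 6.

temperature = 6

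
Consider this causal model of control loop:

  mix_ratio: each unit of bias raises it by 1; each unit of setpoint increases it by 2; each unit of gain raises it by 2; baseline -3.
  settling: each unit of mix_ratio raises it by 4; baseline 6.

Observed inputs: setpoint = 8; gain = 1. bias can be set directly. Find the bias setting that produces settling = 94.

bias = 7

Substituting into the mix_ratio equation gives mix_ratio = bias + 15.
Substituting into the settling equation gives settling = 4*bias + 66.
Solve 4*bias + 66 = 94: bias = (94 - 66) / 4 = 7.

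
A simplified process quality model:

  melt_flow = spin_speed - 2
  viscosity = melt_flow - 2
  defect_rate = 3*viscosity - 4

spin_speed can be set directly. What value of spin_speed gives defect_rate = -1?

spin_speed = 5

Substituting into the viscosity equation gives viscosity = spin_speed - 4.
defect_rate becomes 3*spin_speed - 16.
Solve 3*spin_speed - 16 = -1: spin_speed = (-1 + 16) / 3 = 5.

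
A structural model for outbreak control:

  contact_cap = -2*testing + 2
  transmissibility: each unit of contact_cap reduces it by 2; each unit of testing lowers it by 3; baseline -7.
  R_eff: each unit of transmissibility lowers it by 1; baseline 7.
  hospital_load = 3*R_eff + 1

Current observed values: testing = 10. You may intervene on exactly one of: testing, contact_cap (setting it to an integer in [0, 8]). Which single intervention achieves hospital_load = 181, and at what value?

set contact_cap = 8

Intervening on testing: hospital_load = -3*testing + 55. Reaching 181 requires testing = -42, outside [0, 8].
Intervening on contact_cap: with other inputs at their observed values, hospital_load = 6*contact_cap + 133. Solving for 181 gives contact_cap = 8, within [0, 8].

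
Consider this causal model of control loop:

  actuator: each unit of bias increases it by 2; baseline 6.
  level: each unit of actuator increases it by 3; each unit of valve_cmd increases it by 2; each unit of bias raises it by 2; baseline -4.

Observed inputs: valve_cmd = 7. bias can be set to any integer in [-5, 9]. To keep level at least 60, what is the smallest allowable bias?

bias = 4

Substituting into the level equation gives level = 8*bias + 28.
Require 8*bias + 28 ≥ 60, so bias ≥ 4.
The smallest integer in [-5, 9] satisfying this is 4.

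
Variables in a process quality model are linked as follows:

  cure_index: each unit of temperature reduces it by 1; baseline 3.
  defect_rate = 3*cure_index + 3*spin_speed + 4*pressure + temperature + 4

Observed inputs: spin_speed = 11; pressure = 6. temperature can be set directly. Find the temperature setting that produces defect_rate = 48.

Substituting into the defect_rate equation gives defect_rate = -2*temperature + 70.
Solve -2*temperature + 70 = 48: temperature = (48 - 70) / -2 = 11.

temperature = 11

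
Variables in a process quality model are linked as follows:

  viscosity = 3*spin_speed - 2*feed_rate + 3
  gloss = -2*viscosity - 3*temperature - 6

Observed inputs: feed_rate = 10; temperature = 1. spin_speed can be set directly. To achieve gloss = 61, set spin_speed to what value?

spin_speed = -6

Substituting into the viscosity equation gives viscosity = 3*spin_speed - 17.
gloss becomes -6*spin_speed + 25.
Solve -6*spin_speed + 25 = 61: spin_speed = (61 - 25) / -6 = -6.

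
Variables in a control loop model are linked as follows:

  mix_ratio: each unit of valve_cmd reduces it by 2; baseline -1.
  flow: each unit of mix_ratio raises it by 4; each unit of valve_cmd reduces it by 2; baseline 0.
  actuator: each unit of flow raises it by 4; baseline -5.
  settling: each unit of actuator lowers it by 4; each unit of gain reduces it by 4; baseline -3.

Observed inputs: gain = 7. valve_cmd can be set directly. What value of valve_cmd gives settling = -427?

valve_cmd = -3

Substituting into the flow equation gives flow = -10*valve_cmd - 4.
Substituting into the actuator equation gives actuator = -40*valve_cmd - 21.
Substituting into the settling equation gives settling = 160*valve_cmd + 53.
Solve 160*valve_cmd + 53 = -427: valve_cmd = (-427 - 53) / 160 = -3.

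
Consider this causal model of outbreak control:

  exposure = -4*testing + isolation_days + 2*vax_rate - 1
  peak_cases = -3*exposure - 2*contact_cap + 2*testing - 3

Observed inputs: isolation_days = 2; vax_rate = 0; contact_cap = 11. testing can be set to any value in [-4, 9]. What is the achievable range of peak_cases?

-84 to 98

Substituting into the exposure equation gives exposure = -4*testing + 1.
Substituting into the peak_cases equation gives peak_cases = 14*testing - 28.
Linear in testing, so extremes are at the endpoints: testing = -4 gives peak_cases = -84; testing = 9 gives peak_cases = 98.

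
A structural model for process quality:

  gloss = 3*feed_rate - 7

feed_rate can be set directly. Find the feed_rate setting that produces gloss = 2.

Solve 3*feed_rate - 7 = 2: feed_rate = (2 + 7) / 3 = 3.

feed_rate = 3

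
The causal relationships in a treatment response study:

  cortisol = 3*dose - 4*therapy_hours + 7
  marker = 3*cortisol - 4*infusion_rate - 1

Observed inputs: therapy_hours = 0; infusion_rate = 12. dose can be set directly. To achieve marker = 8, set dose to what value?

dose = 4

Substituting into the cortisol equation gives cortisol = 3*dose + 7.
So marker = 9*dose - 28.
Solve 9*dose - 28 = 8: dose = (8 + 28) / 9 = 4.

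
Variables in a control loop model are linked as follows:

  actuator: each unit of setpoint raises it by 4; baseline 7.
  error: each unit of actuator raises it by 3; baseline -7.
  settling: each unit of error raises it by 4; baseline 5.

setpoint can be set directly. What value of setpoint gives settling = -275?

setpoint = -7

Substituting into the error equation gives error = 12*setpoint + 14.
settling becomes 48*setpoint + 61.
Solve 48*setpoint + 61 = -275: setpoint = (-275 - 61) / 48 = -7.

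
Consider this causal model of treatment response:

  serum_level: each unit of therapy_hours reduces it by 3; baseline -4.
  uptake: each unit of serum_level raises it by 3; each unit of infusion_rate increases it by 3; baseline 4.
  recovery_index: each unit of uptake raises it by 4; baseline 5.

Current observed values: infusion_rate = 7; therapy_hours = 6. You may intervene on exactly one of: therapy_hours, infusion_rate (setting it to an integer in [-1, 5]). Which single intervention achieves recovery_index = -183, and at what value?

Intervening on therapy_hours: recovery_index = -36*therapy_hours + 57. Reaching -183 requires therapy_hours = 20/3, not an integer.
Intervening on infusion_rate: with other inputs at their observed values, recovery_index = 12*infusion_rate - 243. Solving for -183 gives infusion_rate = 5, within [-1, 5].

set infusion_rate = 5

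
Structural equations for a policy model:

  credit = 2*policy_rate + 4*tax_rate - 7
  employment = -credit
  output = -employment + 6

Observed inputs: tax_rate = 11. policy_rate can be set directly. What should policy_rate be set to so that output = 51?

Substituting into the credit equation gives credit = 2*policy_rate + 37.
This gives employment = -2*policy_rate - 37.
So output = 2*policy_rate + 43.
Solve 2*policy_rate + 43 = 51: policy_rate = (51 - 43) / 2 = 4.

policy_rate = 4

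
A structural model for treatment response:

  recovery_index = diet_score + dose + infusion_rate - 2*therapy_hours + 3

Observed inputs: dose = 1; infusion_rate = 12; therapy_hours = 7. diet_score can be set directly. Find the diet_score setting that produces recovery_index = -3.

diet_score = -5

Substituting into the recovery_index equation gives recovery_index = diet_score + 2.
Solve diet_score + 2 = -3: diet_score = (-3 - 2) / 1 = -5.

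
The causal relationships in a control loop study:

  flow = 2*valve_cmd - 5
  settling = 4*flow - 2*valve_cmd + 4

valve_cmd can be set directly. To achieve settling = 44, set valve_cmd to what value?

valve_cmd = 10

Substituting into the settling equation gives settling = 6*valve_cmd - 16.
Solve 6*valve_cmd - 16 = 44: valve_cmd = (44 + 16) / 6 = 10.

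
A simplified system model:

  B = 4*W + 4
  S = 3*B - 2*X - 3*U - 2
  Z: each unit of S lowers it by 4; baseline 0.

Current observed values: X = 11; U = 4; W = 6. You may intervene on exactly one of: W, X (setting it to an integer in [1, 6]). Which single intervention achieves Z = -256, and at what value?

Intervening on W: Z = -48*W + 96. Reaching -256 requires W = 22/3, not an integer.
Intervening on X: with other inputs at their observed values, Z = 8*X - 280. Solving for -256 gives X = 3, within [1, 6].

set X = 3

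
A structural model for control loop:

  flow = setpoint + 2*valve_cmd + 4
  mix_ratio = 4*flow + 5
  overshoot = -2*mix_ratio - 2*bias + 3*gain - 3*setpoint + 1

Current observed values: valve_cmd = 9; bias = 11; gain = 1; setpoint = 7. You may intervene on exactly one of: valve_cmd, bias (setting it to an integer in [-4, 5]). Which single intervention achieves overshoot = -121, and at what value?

set valve_cmd = -1

Intervening on valve_cmd: with other inputs at their observed values, overshoot = -16*valve_cmd - 137. Solving for -121 gives valve_cmd = -1, within [-4, 5].
Intervening on bias: overshoot = -2*bias - 259. Reaching -121 requires bias = -69, outside [-4, 5].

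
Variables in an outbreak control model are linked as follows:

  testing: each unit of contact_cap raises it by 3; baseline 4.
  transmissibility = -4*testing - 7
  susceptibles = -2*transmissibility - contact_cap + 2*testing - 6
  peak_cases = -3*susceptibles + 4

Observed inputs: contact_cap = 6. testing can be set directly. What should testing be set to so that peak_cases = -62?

testing = 2

Intervening on testing fixes its value directly, overriding its dependence on contact_cap.
Substituting into the susceptibles equation gives susceptibles = 10*testing + 2.
This gives peak_cases = -30*testing - 2.
Solve -30*testing - 2 = -62: testing = (-62 + 2) / -30 = 2.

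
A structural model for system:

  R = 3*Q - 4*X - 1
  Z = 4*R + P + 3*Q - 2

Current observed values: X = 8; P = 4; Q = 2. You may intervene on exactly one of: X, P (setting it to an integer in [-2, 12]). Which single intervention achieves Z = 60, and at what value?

set X = -2

Intervening on X: with other inputs at their observed values, Z = -16*X + 28. Solving for 60 gives X = -2, within [-2, 12].
Intervening on P: Z = P - 104. Reaching 60 requires P = 164, outside [-2, 12].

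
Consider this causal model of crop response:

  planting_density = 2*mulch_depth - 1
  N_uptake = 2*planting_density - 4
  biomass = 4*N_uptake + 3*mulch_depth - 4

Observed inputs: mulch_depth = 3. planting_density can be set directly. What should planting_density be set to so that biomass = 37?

planting_density = 6

Intervening on planting_density fixes its value directly, overriding its dependence on mulch_depth.
Substituting into the biomass equation gives biomass = 8*planting_density - 11.
Solve 8*planting_density - 11 = 37: planting_density = (37 + 11) / 8 = 6.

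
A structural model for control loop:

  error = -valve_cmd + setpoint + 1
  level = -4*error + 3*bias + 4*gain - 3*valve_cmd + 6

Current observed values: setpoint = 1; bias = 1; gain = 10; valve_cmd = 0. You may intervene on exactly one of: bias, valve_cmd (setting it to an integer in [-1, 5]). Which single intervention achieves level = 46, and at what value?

set valve_cmd = 5

Intervening on bias: level = 3*bias + 38. Reaching 46 requires bias = 8/3, not an integer.
Intervening on valve_cmd: with other inputs at their observed values, level = valve_cmd + 41. Solving for 46 gives valve_cmd = 5, within [-1, 5].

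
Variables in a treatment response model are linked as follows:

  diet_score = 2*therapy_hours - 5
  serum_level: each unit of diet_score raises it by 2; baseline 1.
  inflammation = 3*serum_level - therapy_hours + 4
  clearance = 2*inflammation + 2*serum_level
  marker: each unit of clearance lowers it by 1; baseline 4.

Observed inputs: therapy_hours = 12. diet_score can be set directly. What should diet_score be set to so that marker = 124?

diet_score = -7

Intervening on diet_score fixes its value directly, overriding its dependence on therapy_hours.
Substituting into the inflammation equation gives inflammation = 6*diet_score - 5.
Substituting into the clearance equation gives clearance = 16*diet_score - 8.
Substituting into the marker equation gives marker = -16*diet_score + 12.
Solve -16*diet_score + 12 = 124: diet_score = (124 - 12) / -16 = -7.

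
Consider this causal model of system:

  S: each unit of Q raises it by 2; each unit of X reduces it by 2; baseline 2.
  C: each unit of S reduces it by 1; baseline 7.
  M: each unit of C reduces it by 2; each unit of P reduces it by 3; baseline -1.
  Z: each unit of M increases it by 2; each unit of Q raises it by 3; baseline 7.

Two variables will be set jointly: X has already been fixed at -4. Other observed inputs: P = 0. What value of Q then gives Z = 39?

Q = 2

With X held at -4:
Substituting into the S equation gives S = 2*Q + 10.
C becomes -2*Q - 3.
This gives M = 4*Q + 5.
Substituting into the Z equation gives Z = 11*Q + 17.
Solve 11*Q + 17 = 39: Q = (39 - 17) / 11 = 2.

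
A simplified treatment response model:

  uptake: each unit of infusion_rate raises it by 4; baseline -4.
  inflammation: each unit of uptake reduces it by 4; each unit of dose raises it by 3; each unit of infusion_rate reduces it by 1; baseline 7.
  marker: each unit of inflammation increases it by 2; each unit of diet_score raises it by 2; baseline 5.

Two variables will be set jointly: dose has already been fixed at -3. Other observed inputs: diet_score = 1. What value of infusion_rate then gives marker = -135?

With dose held at -3:
Substituting into the inflammation equation gives inflammation = -17*infusion_rate + 14.
Substituting into the marker equation gives marker = -34*infusion_rate + 35.
Solve -34*infusion_rate + 35 = -135: infusion_rate = (-135 - 35) / -34 = 5.

infusion_rate = 5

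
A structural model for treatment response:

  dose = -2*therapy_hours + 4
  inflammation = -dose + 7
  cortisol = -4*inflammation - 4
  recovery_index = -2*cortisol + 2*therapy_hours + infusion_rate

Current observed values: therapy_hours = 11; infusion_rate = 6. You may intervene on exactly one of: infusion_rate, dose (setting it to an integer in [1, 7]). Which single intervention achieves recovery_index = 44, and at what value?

Intervening on infusion_rate: recovery_index = infusion_rate + 230. Reaching 44 requires infusion_rate = -186, outside [1, 7].
Intervening on dose: with other inputs at their observed values, recovery_index = -8*dose + 92. Solving for 44 gives dose = 6, within [1, 7].

set dose = 6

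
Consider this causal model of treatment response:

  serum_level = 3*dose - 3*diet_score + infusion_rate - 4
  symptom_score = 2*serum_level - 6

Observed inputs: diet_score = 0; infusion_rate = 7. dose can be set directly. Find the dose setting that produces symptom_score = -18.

dose = -3

Substituting into the serum_level equation gives serum_level = 3*dose + 3.
Substituting into the symptom_score equation gives symptom_score = 6*dose.
Solve 6*dose = -18: dose = -18 / 6 = -3.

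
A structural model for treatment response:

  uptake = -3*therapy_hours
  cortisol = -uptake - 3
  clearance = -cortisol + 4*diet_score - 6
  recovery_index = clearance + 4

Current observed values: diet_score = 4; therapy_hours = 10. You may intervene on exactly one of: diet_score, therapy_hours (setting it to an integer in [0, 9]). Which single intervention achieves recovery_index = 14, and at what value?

Intervening on diet_score: recovery_index = 4*diet_score - 29. Reaching 14 requires diet_score = 43/4, not an integer.
Intervening on therapy_hours: with other inputs at their observed values, recovery_index = -3*therapy_hours + 17. Solving for 14 gives therapy_hours = 1, within [0, 9].

set therapy_hours = 1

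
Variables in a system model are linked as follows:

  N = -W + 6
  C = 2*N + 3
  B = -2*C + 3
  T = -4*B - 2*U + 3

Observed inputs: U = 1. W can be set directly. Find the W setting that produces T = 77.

W = 2

Substituting into the C equation gives C = -2*W + 15.
B becomes 4*W - 27.
Substituting into the T equation gives T = -16*W + 109.
Solve -16*W + 109 = 77: W = (77 - 109) / -16 = 2.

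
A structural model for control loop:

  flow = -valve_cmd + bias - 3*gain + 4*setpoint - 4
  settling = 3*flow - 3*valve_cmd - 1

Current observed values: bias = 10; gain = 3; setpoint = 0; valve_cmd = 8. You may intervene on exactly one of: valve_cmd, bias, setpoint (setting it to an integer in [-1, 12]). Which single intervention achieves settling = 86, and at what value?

set setpoint = 12

Intervening on valve_cmd: settling = -6*valve_cmd - 10. Reaching 86 requires valve_cmd = -16, outside [-1, 12].
Intervening on bias: settling = 3*bias - 88. Reaching 86 requires bias = 58, outside [-1, 12].
Intervening on setpoint: with other inputs at their observed values, settling = 12*setpoint - 58. Solving for 86 gives setpoint = 12, within [-1, 12].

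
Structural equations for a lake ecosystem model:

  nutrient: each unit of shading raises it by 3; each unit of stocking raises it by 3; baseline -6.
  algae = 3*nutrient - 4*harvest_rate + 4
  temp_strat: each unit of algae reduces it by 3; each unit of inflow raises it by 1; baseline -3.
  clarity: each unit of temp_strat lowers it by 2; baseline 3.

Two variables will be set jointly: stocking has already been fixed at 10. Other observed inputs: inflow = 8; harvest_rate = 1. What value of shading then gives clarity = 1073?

shading = 12

With stocking held at 10:
Substituting into the nutrient equation gives nutrient = 3*shading + 24.
So algae = 9*shading + 72.
This gives temp_strat = -27*shading - 211.
Substituting into the clarity equation gives clarity = 54*shading + 425.
Solve 54*shading + 425 = 1073: shading = (1073 - 425) / 54 = 12.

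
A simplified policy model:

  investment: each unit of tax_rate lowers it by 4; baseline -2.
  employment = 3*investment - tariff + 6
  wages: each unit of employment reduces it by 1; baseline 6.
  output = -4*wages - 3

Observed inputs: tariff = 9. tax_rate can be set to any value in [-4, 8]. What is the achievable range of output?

Substituting into the employment equation gives employment = -12*tax_rate - 9.
Substituting into the wages equation gives wages = 12*tax_rate + 15.
Substituting into the output equation gives output = -48*tax_rate - 63.
Linear in tax_rate, so extremes are at the endpoints: tax_rate = -4 gives output = 129; tax_rate = 8 gives output = -447.

-447 to 129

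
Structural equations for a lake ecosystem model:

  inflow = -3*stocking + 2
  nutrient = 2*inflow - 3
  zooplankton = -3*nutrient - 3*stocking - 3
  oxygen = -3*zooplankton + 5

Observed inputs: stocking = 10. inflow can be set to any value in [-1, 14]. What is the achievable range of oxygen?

59 to 329

Intervening on inflow fixes its value directly, overriding its dependence on stocking.
Substituting into the zooplankton equation gives zooplankton = -6*inflow - 24.
This gives oxygen = 18*inflow + 77.
Linear in inflow, so extremes are at the endpoints: inflow = -1 gives oxygen = 59; inflow = 14 gives oxygen = 329.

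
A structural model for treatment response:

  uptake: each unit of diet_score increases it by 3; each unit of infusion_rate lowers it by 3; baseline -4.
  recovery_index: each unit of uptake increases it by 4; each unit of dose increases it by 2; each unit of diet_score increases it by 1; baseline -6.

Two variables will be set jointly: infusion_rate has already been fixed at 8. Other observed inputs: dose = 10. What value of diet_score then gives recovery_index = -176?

With infusion_rate held at 8:
Substituting into the uptake equation gives uptake = 3*diet_score - 28.
Substituting into the recovery_index equation gives recovery_index = 13*diet_score - 98.
Solve 13*diet_score - 98 = -176: diet_score = (-176 + 98) / 13 = -6.

diet_score = -6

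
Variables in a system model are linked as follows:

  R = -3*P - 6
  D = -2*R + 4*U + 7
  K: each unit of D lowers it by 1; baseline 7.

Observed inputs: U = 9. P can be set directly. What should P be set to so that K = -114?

P = 11

Substituting into the D equation gives D = 6*P + 55.
Substituting into the K equation gives K = -6*P - 48.
Solve -6*P - 48 = -114: P = (-114 + 48) / -6 = 11.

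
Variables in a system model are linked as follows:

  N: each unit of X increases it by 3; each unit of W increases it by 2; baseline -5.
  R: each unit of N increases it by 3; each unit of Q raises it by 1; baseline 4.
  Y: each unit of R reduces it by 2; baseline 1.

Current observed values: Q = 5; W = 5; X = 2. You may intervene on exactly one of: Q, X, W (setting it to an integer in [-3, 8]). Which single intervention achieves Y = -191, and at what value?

set X = 8

Intervening on Q: Y = -2*Q - 73. Reaching -191 requires Q = 59, outside [-3, 8].
Intervening on X: with other inputs at their observed values, Y = -18*X - 47. Solving for -191 gives X = 8, within [-3, 8].
Intervening on W: Y = -12*W - 23. Reaching -191 requires W = 14, outside [-3, 8].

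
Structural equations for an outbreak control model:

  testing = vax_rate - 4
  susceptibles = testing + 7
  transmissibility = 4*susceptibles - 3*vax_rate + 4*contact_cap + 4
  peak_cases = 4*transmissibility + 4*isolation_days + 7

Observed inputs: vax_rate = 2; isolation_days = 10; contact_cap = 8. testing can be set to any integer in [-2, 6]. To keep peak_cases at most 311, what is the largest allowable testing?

Intervening on testing fixes its value directly, overriding its dependence on vax_rate.
Substituting into the transmissibility equation gives transmissibility = 4*testing + 58.
Substituting into the peak_cases equation gives peak_cases = 16*testing + 279.
Require 16*testing + 279 ≤ 311, so testing ≤ 2.
The largest integer in [-2, 6] satisfying this is 2.

testing = 2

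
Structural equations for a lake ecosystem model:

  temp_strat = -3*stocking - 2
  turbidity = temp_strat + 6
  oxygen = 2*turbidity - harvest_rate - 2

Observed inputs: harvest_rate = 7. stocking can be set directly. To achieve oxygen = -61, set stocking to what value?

Substituting into the turbidity equation gives turbidity = -3*stocking + 4.
This gives oxygen = -6*stocking - 1.
Solve -6*stocking - 1 = -61: stocking = (-61 + 1) / -6 = 10.

stocking = 10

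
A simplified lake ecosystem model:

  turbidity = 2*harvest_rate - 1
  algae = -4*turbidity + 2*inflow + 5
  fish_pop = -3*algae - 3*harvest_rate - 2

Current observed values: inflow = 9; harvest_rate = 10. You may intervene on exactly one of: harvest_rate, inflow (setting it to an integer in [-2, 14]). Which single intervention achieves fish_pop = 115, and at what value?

Intervening on harvest_rate: fish_pop = 21*harvest_rate - 83. Reaching 115 requires harvest_rate = 66/7, not an integer.
Intervening on inflow: with other inputs at their observed values, fish_pop = -6*inflow + 181. Solving for 115 gives inflow = 11, within [-2, 14].

set inflow = 11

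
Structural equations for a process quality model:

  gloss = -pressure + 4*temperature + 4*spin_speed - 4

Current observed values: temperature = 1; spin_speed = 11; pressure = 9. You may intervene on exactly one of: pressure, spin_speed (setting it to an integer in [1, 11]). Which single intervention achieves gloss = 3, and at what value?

set spin_speed = 3

Intervening on pressure: gloss = -pressure + 44. Reaching 3 requires pressure = 41, outside [1, 11].
Intervening on spin_speed: with other inputs at their observed values, gloss = 4*spin_speed - 9. Solving for 3 gives spin_speed = 3, within [1, 11].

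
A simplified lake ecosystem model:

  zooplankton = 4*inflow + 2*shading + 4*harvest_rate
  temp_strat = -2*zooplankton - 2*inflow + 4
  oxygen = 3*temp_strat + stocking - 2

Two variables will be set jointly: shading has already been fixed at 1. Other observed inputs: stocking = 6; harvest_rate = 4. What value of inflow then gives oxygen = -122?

With shading held at 1:
Substituting into the zooplankton equation gives zooplankton = 4*inflow + 18.
So temp_strat = -10*inflow - 32.
Substituting into the oxygen equation gives oxygen = -30*inflow - 92.
Solve -30*inflow - 92 = -122: inflow = (-122 + 92) / -30 = 1.

inflow = 1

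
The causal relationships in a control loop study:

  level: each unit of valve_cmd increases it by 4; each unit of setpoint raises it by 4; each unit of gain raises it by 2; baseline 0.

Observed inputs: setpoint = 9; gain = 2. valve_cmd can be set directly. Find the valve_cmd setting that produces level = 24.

Substituting into the level equation gives level = 4*valve_cmd + 40.
Solve 4*valve_cmd + 40 = 24: valve_cmd = (24 - 40) / 4 = -4.

valve_cmd = -4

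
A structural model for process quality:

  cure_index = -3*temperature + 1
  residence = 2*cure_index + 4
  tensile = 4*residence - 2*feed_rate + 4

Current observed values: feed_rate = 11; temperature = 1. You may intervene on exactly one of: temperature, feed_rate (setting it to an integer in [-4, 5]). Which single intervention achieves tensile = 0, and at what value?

set feed_rate = 2

Intervening on temperature: tensile = -24*temperature + 6. Reaching 0 requires temperature = 1/4, not an integer.
Intervening on feed_rate: with other inputs at their observed values, tensile = -2*feed_rate + 4. Solving for 0 gives feed_rate = 2, within [-4, 5].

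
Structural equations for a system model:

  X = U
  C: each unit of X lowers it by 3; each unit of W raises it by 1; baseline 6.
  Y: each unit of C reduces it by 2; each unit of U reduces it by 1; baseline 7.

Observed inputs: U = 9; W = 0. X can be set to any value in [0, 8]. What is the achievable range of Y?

-14 to 34

Intervening on X fixes its value directly, overriding its dependence on U.
Substituting into the C equation gives C = -3*X + 6.
So Y = 6*X - 14.
Linear in X, so extremes are at the endpoints: X = 0 gives Y = -14; X = 8 gives Y = 34.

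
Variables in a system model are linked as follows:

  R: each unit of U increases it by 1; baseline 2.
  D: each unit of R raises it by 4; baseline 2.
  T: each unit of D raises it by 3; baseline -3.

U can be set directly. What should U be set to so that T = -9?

U = -3

Substituting into the D equation gives D = 4*U + 10.
Substituting into the T equation gives T = 12*U + 27.
Solve 12*U + 27 = -9: U = (-9 - 27) / 12 = -3.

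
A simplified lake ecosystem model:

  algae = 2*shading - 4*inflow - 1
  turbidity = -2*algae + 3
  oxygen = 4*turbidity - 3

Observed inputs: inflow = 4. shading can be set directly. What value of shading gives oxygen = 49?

shading = 6

Substituting into the algae equation gives algae = 2*shading - 17.
Substituting into the turbidity equation gives turbidity = -4*shading + 37.
So oxygen = -16*shading + 145.
Solve -16*shading + 145 = 49: shading = (49 - 145) / -16 = 6.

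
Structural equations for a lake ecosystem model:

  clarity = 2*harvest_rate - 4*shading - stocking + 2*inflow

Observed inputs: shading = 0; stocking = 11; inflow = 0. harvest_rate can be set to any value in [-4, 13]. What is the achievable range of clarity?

-19 to 15

Substituting into the clarity equation gives clarity = 2*harvest_rate - 11.
Linear in harvest_rate, so extremes are at the endpoints: harvest_rate = -4 gives clarity = -19; harvest_rate = 13 gives clarity = 15.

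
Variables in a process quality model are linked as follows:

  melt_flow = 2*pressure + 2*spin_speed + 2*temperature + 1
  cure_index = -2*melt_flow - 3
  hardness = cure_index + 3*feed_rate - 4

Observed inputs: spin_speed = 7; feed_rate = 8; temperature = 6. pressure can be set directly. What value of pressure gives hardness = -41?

Substituting into the melt_flow equation gives melt_flow = 2*pressure + 27.
So cure_index = -4*pressure - 57.
Substituting into the hardness equation gives hardness = -4*pressure - 37.
Solve -4*pressure - 37 = -41: pressure = (-41 + 37) / -4 = 1.

pressure = 1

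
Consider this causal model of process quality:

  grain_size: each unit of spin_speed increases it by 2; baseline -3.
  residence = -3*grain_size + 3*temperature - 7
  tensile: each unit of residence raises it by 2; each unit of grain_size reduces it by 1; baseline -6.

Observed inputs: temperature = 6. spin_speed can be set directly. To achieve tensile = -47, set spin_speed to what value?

spin_speed = 6

Substituting into the residence equation gives residence = -6*spin_speed + 20.
Substituting into the tensile equation gives tensile = -14*spin_speed + 37.
Solve -14*spin_speed + 37 = -47: spin_speed = (-47 - 37) / -14 = 6.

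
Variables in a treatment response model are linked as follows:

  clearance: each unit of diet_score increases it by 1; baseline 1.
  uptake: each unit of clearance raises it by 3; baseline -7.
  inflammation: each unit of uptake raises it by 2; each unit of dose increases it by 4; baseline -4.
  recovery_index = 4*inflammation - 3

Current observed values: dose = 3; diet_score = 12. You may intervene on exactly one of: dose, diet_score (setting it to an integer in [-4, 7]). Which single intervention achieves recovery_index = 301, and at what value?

Intervening on dose: with other inputs at their observed values, recovery_index = 16*dose + 237. Solving for 301 gives dose = 4, within [-4, 7].
Intervening on diet_score: recovery_index = 24*diet_score - 3. Reaching 301 requires diet_score = 38/3, not an integer.

set dose = 4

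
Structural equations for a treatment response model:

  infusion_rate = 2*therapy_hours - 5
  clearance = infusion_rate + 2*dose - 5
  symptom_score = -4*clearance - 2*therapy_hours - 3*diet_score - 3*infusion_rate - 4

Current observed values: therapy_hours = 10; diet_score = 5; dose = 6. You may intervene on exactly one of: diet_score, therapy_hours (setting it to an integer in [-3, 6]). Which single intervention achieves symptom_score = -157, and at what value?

set diet_score = 0

Intervening on diet_score: with other inputs at their observed values, symptom_score = -3*diet_score - 157. Solving for -157 gives diet_score = 0, within [-3, 6].
Intervening on therapy_hours: symptom_score = -16*therapy_hours - 12. Reaching -157 requires therapy_hours = 145/16, not an integer.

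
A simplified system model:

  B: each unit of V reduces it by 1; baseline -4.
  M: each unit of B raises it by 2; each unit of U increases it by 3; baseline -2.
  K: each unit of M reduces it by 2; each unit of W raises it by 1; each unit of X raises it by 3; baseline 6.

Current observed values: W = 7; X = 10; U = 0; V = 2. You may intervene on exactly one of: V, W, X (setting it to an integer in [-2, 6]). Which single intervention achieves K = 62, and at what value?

set W = -2

Intervening on V: K = 4*V + 63. Reaching 62 requires V = -1/4, not an integer.
Intervening on W: with other inputs at their observed values, K = W + 64. Solving for 62 gives W = -2, within [-2, 6].
Intervening on X: K = 3*X + 41. Reaching 62 requires X = 7, outside [-2, 6].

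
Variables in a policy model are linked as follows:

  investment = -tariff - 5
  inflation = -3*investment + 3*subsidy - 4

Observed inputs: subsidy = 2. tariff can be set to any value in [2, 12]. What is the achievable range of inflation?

Substituting into the inflation equation gives inflation = 3*tariff + 17.
Linear in tariff, so extremes are at the endpoints: tariff = 2 gives inflation = 23; tariff = 12 gives inflation = 53.

23 to 53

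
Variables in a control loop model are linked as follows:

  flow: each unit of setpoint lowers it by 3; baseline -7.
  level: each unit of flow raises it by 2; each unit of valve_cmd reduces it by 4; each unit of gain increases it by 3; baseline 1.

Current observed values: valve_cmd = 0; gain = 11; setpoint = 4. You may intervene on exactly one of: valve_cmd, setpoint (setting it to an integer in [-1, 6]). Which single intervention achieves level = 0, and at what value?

Intervening on valve_cmd: with other inputs at their observed values, level = -4*valve_cmd - 4. Solving for 0 gives valve_cmd = -1, within [-1, 6].
Intervening on setpoint: level = -6*setpoint + 20. Reaching 0 requires setpoint = 10/3, not an integer.

set valve_cmd = -1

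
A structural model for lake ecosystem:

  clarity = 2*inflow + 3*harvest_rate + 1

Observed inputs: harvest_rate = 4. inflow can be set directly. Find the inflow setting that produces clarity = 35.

inflow = 11

Substituting into the clarity equation gives clarity = 2*inflow + 13.
Solve 2*inflow + 13 = 35: inflow = (35 - 13) / 2 = 11.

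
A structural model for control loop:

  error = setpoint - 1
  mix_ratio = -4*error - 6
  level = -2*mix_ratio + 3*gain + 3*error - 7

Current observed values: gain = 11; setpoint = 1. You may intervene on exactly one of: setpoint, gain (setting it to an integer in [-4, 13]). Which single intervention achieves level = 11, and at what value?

Intervening on setpoint: level = 11*setpoint + 27. Reaching 11 requires setpoint = -16/11, not an integer.
Intervening on gain: with other inputs at their observed values, level = 3*gain + 5. Solving for 11 gives gain = 2, within [-4, 13].

set gain = 2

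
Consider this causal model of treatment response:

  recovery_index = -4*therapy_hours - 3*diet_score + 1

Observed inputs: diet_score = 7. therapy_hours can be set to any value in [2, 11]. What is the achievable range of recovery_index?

Substituting into the recovery_index equation gives recovery_index = -4*therapy_hours - 20.
Linear in therapy_hours, so extremes are at the endpoints: therapy_hours = 2 gives recovery_index = -28; therapy_hours = 11 gives recovery_index = -64.

-64 to -28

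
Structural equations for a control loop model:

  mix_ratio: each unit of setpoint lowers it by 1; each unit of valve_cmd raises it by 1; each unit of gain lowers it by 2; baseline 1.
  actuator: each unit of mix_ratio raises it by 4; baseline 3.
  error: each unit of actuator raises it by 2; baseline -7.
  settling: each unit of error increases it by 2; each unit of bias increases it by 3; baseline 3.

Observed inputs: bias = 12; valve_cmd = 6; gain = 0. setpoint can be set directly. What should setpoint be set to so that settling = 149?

Substituting into the mix_ratio equation gives mix_ratio = -setpoint + 7.
This gives actuator = -4*setpoint + 31.
Substituting into the error equation gives error = -8*setpoint + 55.
So settling = -16*setpoint + 149.
Solve -16*setpoint + 149 = 149: setpoint = (149 - 149) / -16 = 0.

setpoint = 0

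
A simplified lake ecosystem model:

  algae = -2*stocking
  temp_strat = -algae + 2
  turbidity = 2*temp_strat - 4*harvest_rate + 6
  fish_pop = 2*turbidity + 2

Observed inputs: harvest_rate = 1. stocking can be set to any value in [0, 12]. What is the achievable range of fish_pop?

Substituting into the temp_strat equation gives temp_strat = 2*stocking + 2.
Substituting into the turbidity equation gives turbidity = 4*stocking + 6.
Substituting into the fish_pop equation gives fish_pop = 8*stocking + 14.
Linear in stocking, so extremes are at the endpoints: stocking = 0 gives fish_pop = 14; stocking = 12 gives fish_pop = 110.

14 to 110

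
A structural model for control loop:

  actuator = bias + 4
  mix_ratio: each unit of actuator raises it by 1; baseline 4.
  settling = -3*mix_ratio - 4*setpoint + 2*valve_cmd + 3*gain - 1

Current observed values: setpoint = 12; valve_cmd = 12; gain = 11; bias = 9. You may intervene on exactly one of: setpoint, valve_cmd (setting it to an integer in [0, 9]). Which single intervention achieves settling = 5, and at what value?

set setpoint = 0

Intervening on setpoint: with other inputs at their observed values, settling = -4*setpoint + 5. Solving for 5 gives setpoint = 0, within [0, 9].
Intervening on valve_cmd: settling = 2*valve_cmd - 67. Reaching 5 requires valve_cmd = 36, outside [0, 9].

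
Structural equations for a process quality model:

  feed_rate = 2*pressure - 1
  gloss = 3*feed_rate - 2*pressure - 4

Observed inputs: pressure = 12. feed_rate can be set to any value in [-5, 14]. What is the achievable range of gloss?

Intervening on feed_rate fixes its value directly, overriding its dependence on pressure.
Substituting into the gloss equation gives gloss = 3*feed_rate - 28.
Linear in feed_rate, so extremes are at the endpoints: feed_rate = -5 gives gloss = -43; feed_rate = 14 gives gloss = 14.

-43 to 14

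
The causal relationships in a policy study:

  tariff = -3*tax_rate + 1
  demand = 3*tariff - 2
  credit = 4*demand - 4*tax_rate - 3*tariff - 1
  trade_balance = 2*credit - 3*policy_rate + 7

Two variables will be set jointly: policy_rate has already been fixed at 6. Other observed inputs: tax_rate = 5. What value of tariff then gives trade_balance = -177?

With policy_rate held at 6:
Intervening on tariff fixes its value directly, overriding its dependence on tax_rate.
Substituting into the credit equation gives credit = 9*tariff - 29.
Substituting into the trade_balance equation gives trade_balance = 18*tariff - 69.
Solve 18*tariff - 69 = -177: tariff = (-177 + 69) / 18 = -6.

tariff = -6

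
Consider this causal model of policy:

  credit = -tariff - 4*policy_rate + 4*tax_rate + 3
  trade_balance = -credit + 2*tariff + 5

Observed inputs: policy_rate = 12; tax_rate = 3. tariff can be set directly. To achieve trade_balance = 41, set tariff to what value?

tariff = 1

Substituting into the credit equation gives credit = -tariff - 33.
So trade_balance = 3*tariff + 38.
Solve 3*tariff + 38 = 41: tariff = (41 - 38) / 3 = 1.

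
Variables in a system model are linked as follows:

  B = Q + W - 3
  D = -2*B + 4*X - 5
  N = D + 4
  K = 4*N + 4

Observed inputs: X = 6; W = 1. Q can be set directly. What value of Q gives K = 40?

Substituting into the B equation gives B = Q - 2.
Substituting into the D equation gives D = -2*Q + 23.
This gives N = -2*Q + 27.
This gives K = -8*Q + 112.
Solve -8*Q + 112 = 40: Q = (40 - 112) / -8 = 9.

Q = 9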